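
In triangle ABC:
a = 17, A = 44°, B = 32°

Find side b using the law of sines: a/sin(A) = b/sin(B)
a/sin(A) = b/sin(B)  ⇒  b = a·sin(B)/sin(A) = 17·sin(32°)/sin(44°)
sin(32°) ≈ 0.529919, sin(44°) ≈ 0.694658
b ≈ 17·0.529919/0.694658 ≈ 9.00863/0.694658 ≈ 12.9684

b = 12.97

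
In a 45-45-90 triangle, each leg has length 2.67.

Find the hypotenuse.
In a 45-45-90 triangle the sides are in ratio 1 : 1 : √2, so hypotenuse = leg·√2.
Hypotenuse = 2.67·√2 ≈ 2.67·1.41421 ≈ 3.77595

Hypotenuse = 2.67√2 = 3.776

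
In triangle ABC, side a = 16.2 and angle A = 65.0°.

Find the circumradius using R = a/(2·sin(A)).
R = a/(2·sin(A)) = 16.2/(2·sin(65.0°))
sin(65.0°) ≈ 0.906308
R ≈ 16.2/(2·0.906308) = 16.2/1.81262 ≈ 8.93736

R = 8.937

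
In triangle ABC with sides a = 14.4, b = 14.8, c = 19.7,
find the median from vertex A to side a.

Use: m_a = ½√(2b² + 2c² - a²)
m_a = ½√(2·14.8² + 2·19.7² − 14.4²) = ½√(2·219.04 + 2·388.09 − 207.36) = ½√(438.08 + 776.18 − 207.36) = ½√1006.9
√1006.9 ≈ 31.7317, so m_a ≈ 15.8658

m_a = 15.87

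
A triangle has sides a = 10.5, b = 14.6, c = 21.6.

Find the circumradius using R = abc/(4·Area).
First find the area with Heron's formula.
s = (10.5 + 14.6 + 21.6)/2 = 23.35
Area = √(s(s−a)(s−b)(s−c)) = √(23.35·12.85·8.75·1.75) ≈ √4594.48 ≈ 67.7826
abc = 10.5·14.6·21.6 = 3311.28
R = abc/(4·Area) ≈ 3311.28/(4·67.7826) = 3311.28/271.13 ≈ 12.2129

R = 12.21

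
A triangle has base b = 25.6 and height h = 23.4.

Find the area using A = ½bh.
A = ½·b·h = ½·25.6·23.4 = ½·599.04 = 299.52

Area = 299.52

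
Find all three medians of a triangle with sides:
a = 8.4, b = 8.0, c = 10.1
Median formula: m_a = ½√(2b² + 2c² − a²) (and cyclically). a² = 70.56, b² = 64, c² = 102.01.
m_a = ½√(2·64 + 2·102.01 − 70.56) = ½√261.46 ≈ ½·16.1697 ≈ 8.08486
m_b = ½√(2·70.56 + 2·102.01 − 64) = ½√281.14 ≈ ½·16.7672 ≈ 8.38361
m_c = ½√(2·70.56 + 2·64 − 102.01) = ½√167.11 ≈ ½·12.9271 ≈ 6.46355

m_a = 8.085, m_b = 8.384, m_c = 6.464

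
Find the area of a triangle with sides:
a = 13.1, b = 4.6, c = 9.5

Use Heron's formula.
s = (13.1 + 4.6 + 9.5)/2 = 27.2/2 = 13.6
s − a = 0.5, s − b = 9, s − c = 4.1
s(s−a)(s−b)(s−c) = 13.6·0.5·9·4.1 ≈ 250.92
Area = √250.92 ≈ 15.8405

Area = 15.84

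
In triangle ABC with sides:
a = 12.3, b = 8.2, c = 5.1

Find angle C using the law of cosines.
c² = a² + b² − 2ab·cos(C)  ⇒  cos(C) = (a² + b² − c²)/(2ab)
cos(C) = (12.3² + 8.2² − 5.1²)/(2·12.3·8.2) = (151.29 + 67.24 − 26.01)/201.72 = 192.52/201.72 ≈ 0.954392
C = arccos(0.954392) ≈ 17.3709°

C = 17.37°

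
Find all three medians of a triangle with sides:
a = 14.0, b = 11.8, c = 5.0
Median formula: m_a = ½√(2b² + 2c² − a²) (and cyclically). a² = 196, b² = 139.24, c² = 25.
m_a = ½√(2·139.24 + 2·25 − 196) = ½√132.48 ≈ ½·11.51 ≈ 5.755
m_b = ½√(2·196 + 2·25 − 139.24) = ½√302.76 ≈ ½·17.4 ≈ 8.7
m_c = ½√(2·196 + 2·139.24 − 25) = ½√645.48 ≈ ½·25.4063 ≈ 12.7031

m_a = 5.755, m_b = 8.7, m_c = 12.7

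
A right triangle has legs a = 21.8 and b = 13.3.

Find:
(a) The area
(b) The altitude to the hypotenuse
(a) The legs are perpendicular, so Area = ½·a·b = ½·21.8·13.3 = ½·289.94 = 144.97
(b) Hypotenuse c = √(a² + b²) = √(475.24 + 176.89) = √652.13 ≈ 25.5368
    Area = ½·c·h_c  ⇒  h_c = 2·Area/c = 289.94/25.5368 ≈ 11.3538

Area = 144.97, h_c = 11.35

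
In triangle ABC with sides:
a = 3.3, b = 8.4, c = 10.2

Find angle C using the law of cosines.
c² = a² + b² − 2ab·cos(C)  ⇒  cos(C) = (a² + b² − c²)/(2ab)
cos(C) = (3.3² + 8.4² − 10.2²)/(2·3.3·8.4) = (10.89 + 70.56 − 104.04)/55.44 = -22.59/55.44 ≈ -0.407468
C = arccos(-0.407468) ≈ 114.046°

C = 114°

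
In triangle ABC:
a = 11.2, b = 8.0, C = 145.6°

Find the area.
Two sides and the included angle (SAS): A = ½·a·b·sin(C) = ½·11.2·8.0·sin(145.6°)
sin(145.6°) ≈ 0.564967
A ≈ ½·89.6·0.564967 = 44.8·0.564967 ≈ 25.3105

Area = 25.31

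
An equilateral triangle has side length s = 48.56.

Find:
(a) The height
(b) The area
(a) The height splits the triangle into two 30-60-90 halves: h = s·√3/2 = 48.56·1.73205/2 ≈ 84.1084/2 ≈ 42.0542
(b) Area = (√3/4)·s² = (√3/4)·48.56² = (√3/4)·2358.0736 ≈ 0.433013·2358.0736 ≈ 1021.08

Height = 42.05, Area = 1021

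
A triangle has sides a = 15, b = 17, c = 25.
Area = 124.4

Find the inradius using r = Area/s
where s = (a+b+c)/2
s = (15 + 17 + 25)/2 = 57/2 = 28.5
r = Area/s = 124.4/28.5 ≈ 4.36491

r = 4.365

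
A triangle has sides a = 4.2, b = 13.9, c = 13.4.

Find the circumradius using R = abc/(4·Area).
First find the area with Heron's formula.
s = (4.2 + 13.9 + 13.4)/2 = 15.75
Area = √(s(s−a)(s−b)(s−c)) = √(15.75·11.55·1.85·2.35) ≈ √790.865 ≈ 28.1223
abc = 4.2·13.9·13.4 = 782.292
R = abc/(4·Area) ≈ 782.292/(4·28.1223) = 782.292/112.489 ≈ 6.95437

R = 6.954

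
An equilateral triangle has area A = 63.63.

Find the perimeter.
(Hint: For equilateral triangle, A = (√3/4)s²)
A = (√3/4)s²  ⇒  s² = 4A/√3 = 4·63.63/√3 = 254.52/1.73205 ≈ 146.947
s ≈ √146.947 ≈ 12.1222
Perimeter = 3s ≈ 3·12.1222 ≈ 36.3665

Perimeter = 36.37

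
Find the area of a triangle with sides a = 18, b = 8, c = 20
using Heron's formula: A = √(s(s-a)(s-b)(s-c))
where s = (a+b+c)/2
s = (18 + 8 + 20)/2 = 46/2 = 23
s − a = 5, s − b = 15, s − c = 3
s(s−a)(s−b)(s−c) = 23·5·15·3 = 5175
Area = √5175 ≈ 71.9375

s = 23.0, Area = 71.94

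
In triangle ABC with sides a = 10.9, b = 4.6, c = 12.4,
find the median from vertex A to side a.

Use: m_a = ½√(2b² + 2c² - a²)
m_a = ½√(2·4.6² + 2·12.4² − 10.9²) = ½√(2·21.16 + 2·153.76 − 118.81) = ½√(42.32 + 307.52 − 118.81) = ½√231.03
√231.03 ≈ 15.1997, so m_a ≈ 7.59984

m_a = 7.6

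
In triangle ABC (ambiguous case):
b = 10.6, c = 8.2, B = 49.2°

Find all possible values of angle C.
b/sin(B) = c/sin(C)  ⇒  sin(C) = c·sin(B)/b = 8.2·sin(49.2°)/10.6
sin(49.2°) ≈ 0.756995
sin(C) ≈ 8.2·0.756995/10.6 ≈ 6.20736/10.6 ≈ 0.5856
Candidate 1: C₁ = arcsin(0.5856) ≈ 35.8454°  →  A = 180° − 49.2° − 35.8454° ≈ 94.9546° > 0, valid
Candidate 2: C₂ = 180° − C₁ ≈ 144.155°  →  A = 180° − 49.2° − 144.155° ≈ -13.3546° ≤ 0, not a valid triangle

C = 35.85° (one solution)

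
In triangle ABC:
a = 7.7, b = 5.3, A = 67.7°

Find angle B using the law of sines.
a/sin(A) = b/sin(B)  ⇒  sin(B) = b·sin(A)/a = 5.3·sin(67.7°)/7.7
sin(67.7°) ≈ 0.92521
sin(B) ≈ 5.3·0.92521/7.7 ≈ 4.90361/7.7 ≈ 0.636833
B = arcsin(0.636833) ≈ 39.556°
(Since b ≤ a we need B ≤ A, so the obtuse alternative 180° − 39.556° ≈ 140.444° is rejected.)

B = 39.56°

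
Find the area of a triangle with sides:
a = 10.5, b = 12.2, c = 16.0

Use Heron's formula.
s = (10.5 + 12.2 + 16.0)/2 = 38.7/2 = 19.35
s − a = 8.85, s − b = 7.15, s − c = 3.35
s(s−a)(s−b)(s−c) = 19.35·8.85·7.15·3.35 ≈ 4101.81
Area = √4101.81 ≈ 64.0453

Area = 64.05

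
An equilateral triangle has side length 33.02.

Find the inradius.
r = Area/s with s the semi-perimeter.
Area = (√3/4)·33.02² = (√3/4)·1090.3204 ≈ 0.433013·1090.3204 ≈ 472.123
s = 3·33.02/2 = 49.53
r ≈ 472.123/49.53 ≈ 9.53205
(Equivalently r = side/(2√3) = 33.02/3.4641 ≈ 9.53205.)

r = 9.532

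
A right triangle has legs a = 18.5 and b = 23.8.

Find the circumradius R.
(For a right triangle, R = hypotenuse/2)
Hypotenuse c = √(a² + b²) = √(342.25 + 566.44) = √908.69 ≈ 30.1445
R = c/2 ≈ 30.1445/2 ≈ 15.0722

R = 15.07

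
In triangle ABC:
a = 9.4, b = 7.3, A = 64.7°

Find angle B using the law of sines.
a/sin(A) = b/sin(B)  ⇒  sin(B) = b·sin(A)/a = 7.3·sin(64.7°)/9.4
sin(64.7°) ≈ 0.904083
sin(B) ≈ 7.3·0.904083/9.4 ≈ 6.5998/9.4 ≈ 0.702107
B = arcsin(0.702107) ≈ 44.5963°
(Since b ≤ a we need B ≤ A, so the obtuse alternative 180° − 44.5963° ≈ 135.404° is rejected.)

B = 44.6°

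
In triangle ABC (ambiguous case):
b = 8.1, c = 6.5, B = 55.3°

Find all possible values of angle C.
b/sin(B) = c/sin(C)  ⇒  sin(C) = c·sin(B)/b = 6.5·sin(55.3°)/8.1
sin(55.3°) ≈ 0.822144
sin(C) ≈ 6.5·0.822144/8.1 ≈ 5.34394/8.1 ≈ 0.659745
Candidate 1: C₁ = arcsin(0.659745) ≈ 41.2804°  →  A = 180° − 55.3° − 41.2804° ≈ 83.4196° > 0, valid
Candidate 2: C₂ = 180° − C₁ ≈ 138.72°  →  A = 180° − 55.3° − 138.72° ≈ -14.0196° ≤ 0, not a valid triangle

C = 41.28° (one solution)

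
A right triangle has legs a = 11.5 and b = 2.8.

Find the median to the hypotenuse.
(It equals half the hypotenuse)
Hypotenuse c = √(a² + b²) = √(132.25 + 7.84) = √140.09 ≈ 11.836
Median to hypotenuse = c/2 ≈ 11.836/2 ≈ 5.91798

Median = 5.918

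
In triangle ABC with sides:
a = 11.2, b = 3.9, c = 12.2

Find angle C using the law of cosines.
c² = a² + b² − 2ab·cos(C)  ⇒  cos(C) = (a² + b² − c²)/(2ab)
cos(C) = (11.2² + 3.9² − 12.2²)/(2·11.2·3.9) = (125.44 + 15.21 − 148.84)/87.36 = -8.19/87.36 ≈ -0.09375
C = arccos(-0.09375) ≈ 95.3794°

C = 95.38°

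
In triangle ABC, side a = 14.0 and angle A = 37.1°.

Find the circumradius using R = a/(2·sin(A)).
R = a/(2·sin(A)) = 14.0/(2·sin(37.1°))
sin(37.1°) ≈ 0.603208
R ≈ 14.0/(2·0.603208) = 14.0/1.20642 ≈ 11.6046

R = 11.6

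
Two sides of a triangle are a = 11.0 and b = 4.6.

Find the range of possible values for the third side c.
Triangle inequality: |a − b| < c < a + b
|a − b| = |11.0 − 4.6| = 6.4
a + b = 11.0 + 4.6 = 15.6

6.4 < c < 15.6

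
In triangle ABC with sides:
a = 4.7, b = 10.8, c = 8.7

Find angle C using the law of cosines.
c² = a² + b² − 2ab·cos(C)  ⇒  cos(C) = (a² + b² − c²)/(2ab)
cos(C) = (4.7² + 10.8² − 8.7²)/(2·4.7·10.8) = (22.09 + 116.64 − 75.69)/101.52 = 63.04/101.52 ≈ 0.620961
C = arccos(0.620961) ≈ 51.6136°

C = 51.61°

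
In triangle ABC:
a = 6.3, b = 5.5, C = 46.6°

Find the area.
Two sides and the included angle (SAS): A = ½·a·b·sin(C) = ½·6.3·5.5·sin(46.6°)
sin(46.6°) ≈ 0.726575
A ≈ ½·34.65·0.726575 = 17.325·0.726575 ≈ 12.5879

Area = 12.59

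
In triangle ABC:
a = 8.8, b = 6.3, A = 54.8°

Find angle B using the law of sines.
a/sin(A) = b/sin(B)  ⇒  sin(B) = b·sin(A)/a = 6.3·sin(54.8°)/8.8
sin(54.8°) ≈ 0.817145
sin(B) ≈ 6.3·0.817145/8.8 ≈ 5.14801/8.8 ≈ 0.585001
B = arcsin(0.585001) ≈ 35.8031°
(Since b ≤ a we need B ≤ A, so the obtuse alternative 180° − 35.8031° ≈ 144.197° is rejected.)

B = 35.8°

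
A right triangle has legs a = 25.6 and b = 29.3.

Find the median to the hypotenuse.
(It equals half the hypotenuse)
Hypotenuse c = √(a² + b²) = √(655.36 + 858.49) = √1513.85 ≈ 38.9082
Median to hypotenuse = c/2 ≈ 38.9082/2 ≈ 19.4541

Median = 19.45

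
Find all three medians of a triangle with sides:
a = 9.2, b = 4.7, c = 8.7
Median formula: m_a = ½√(2b² + 2c² − a²) (and cyclically). a² = 84.64, b² = 22.09, c² = 75.69.
m_a = ½√(2·22.09 + 2·75.69 − 84.64) = ½√110.92 ≈ ½·10.5319 ≈ 5.26593
m_b = ½√(2·84.64 + 2·75.69 − 22.09) = ½√298.57 ≈ ½·17.2792 ≈ 8.63959
m_c = ½√(2·84.64 + 2·22.09 − 75.69) = ½√137.77 ≈ ½·11.7375 ≈ 5.86877

m_a = 5.266, m_b = 8.64, m_c = 5.869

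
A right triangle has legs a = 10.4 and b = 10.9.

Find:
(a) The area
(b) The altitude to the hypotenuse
(a) The legs are perpendicular, so Area = ½·a·b = ½·10.4·10.9 = ½·113.36 = 56.68
(b) Hypotenuse c = √(a² + b²) = √(108.16 + 118.81) = √226.97 ≈ 15.0655
    Area = ½·c·h_c  ⇒  h_c = 2·Area/c = 113.36/15.0655 ≈ 7.52446

Area = 56.68, h_c = 7.524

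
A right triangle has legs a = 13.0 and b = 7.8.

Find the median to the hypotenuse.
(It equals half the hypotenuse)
Hypotenuse c = √(a² + b²) = √(169 + 60.84) = √229.84 ≈ 15.1605
Median to hypotenuse = c/2 ≈ 15.1605/2 ≈ 7.58024

Median = 7.58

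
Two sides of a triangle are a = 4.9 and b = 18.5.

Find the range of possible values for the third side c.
Triangle inequality: |a − b| < c < a + b
|a − b| = |4.9 − 18.5| = 13.6
a + b = 4.9 + 18.5 = 23.4

13.6 < c < 23.4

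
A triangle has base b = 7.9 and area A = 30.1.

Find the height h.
A = ½·b·h  ⇒  h = 2A/b = 2·30.1/7.9 = 60.2/7.9 ≈ 7.62025

h = 7.62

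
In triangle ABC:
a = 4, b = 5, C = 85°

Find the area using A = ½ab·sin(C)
A = ½·a·b·sin(C) = ½·4·5·sin(85°)
sin(85°) ≈ 0.996195
A ≈ ½·20·0.996195 = 10·0.996195 ≈ 9.96195

Area = 9.962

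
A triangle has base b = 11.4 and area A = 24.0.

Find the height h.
A = ½·b·h  ⇒  h = 2A/b = 2·24.0/11.4 = 48/11.4 ≈ 4.21053

h = 4.211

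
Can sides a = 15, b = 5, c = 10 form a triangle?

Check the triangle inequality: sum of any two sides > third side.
a + b vs c: 15 + 5 = 20 > 10  ✓
a + c vs b: 15 + 10 = 25 > 5  ✓
b + c vs a: 5 + 10 = 15 ≤ 15  ✗

No: 5 + 10 = 15 is not > 15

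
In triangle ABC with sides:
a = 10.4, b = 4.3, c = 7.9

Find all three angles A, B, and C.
Law of cosines for each angle (a² = 108.16, b² = 18.49, c² = 62.41):
cos(A) = (b² + c² − a²)/(2bc) = (18.49 + 62.41 − 108.16)/(2·4.3·7.9) = -27.26/67.94 ≈ -0.401236  ⇒  A ≈ 113.655°
cos(B) = (a² + c² − b²)/(2ac) = (108.16 + 62.41 − 18.49)/(2·10.4·7.9) = 152.08/164.32 ≈ 0.925511  ⇒  B ≈ 22.2544°
cos(C) = (a² + b² − c²)/(2ab) = (108.16 + 18.49 − 62.41)/(2·10.4·4.3) = 64.24/89.44 ≈ 0.718247  ⇒  C ≈ 44.0901°
Check: A + B + C ≈ 180°

A = 113.7°, B = 22.25°, C = 44.09°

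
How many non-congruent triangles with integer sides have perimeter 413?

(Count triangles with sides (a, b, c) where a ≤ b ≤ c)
Let a ≤ b ≤ c with a + b + c = 413. The only binding inequality is a + b > c, i.e. 413 − c > c, so c < 413/2; and c ≥ 413/3 since c is the largest side.
So 138 ≤ c ≤ 206. For each c, b runs from ⌈(413 − c)/2⌉ up to c (then a = 413 − b − c satisfies 1 ≤ a ≤ b automatically), giving c − ⌈(413 − c)/2⌉ + 1 choices.
Summing over c: 1 + 3 + 4 + 6 + … + 102 + 103  (69 terms, c = 138, …, 206) = 3605
Check (closed form: nearest integer to p²/48 for even p, (p+3)²/48 for odd p): (413+3)²/48 = 416²/48 = 173056/48 ≈ 3605.33 → 3605

3605 triangles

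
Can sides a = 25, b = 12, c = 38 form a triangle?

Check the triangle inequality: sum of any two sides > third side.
a + b vs c: 25 + 12 = 37 ≤ 38  ✗
a + c vs b: 25 + 38 = 63 > 12  ✓
b + c vs a: 12 + 38 = 50 > 25  ✓

No: 25 + 12 = 37 is not > 38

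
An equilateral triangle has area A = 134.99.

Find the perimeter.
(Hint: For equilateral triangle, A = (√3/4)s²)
A = (√3/4)s²  ⇒  s² = 4A/√3 = 4·134.99/√3 = 539.96/1.73205 ≈ 311.746
s ≈ √311.746 ≈ 17.6563
Perimeter = 3s ≈ 3·17.6563 ≈ 52.969

Perimeter = 52.97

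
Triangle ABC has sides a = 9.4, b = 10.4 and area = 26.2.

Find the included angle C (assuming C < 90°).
Area = ½·a·b·sin(C)  ⇒  sin(C) = 2·Area/(a·b) = 2·26.2/(9.4·10.4) = 52.4/97.76 ≈ 0.536007
C = arcsin(0.536007) ≈ 32.4122° (taking the acute solution since C < 90°)

C = 32.41°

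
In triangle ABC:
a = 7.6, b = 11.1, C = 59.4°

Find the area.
Two sides and the included angle (SAS): A = ½·a·b·sin(C) = ½·7.6·11.1·sin(59.4°)
sin(59.4°) ≈ 0.860742
A ≈ ½·84.36·0.860742 = 42.18·0.860742 ≈ 36.3061

Area = 36.31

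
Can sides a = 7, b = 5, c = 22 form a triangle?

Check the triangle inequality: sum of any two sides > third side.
a + b vs c: 7 + 5 = 12 ≤ 22  ✗
a + c vs b: 7 + 22 = 29 > 5  ✓
b + c vs a: 5 + 22 = 27 > 7  ✓

No: 7 + 5 = 12 is not > 22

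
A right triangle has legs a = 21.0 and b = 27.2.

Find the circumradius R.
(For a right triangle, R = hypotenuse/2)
Hypotenuse c = √(a² + b²) = √(441 + 739.84) = √1180.84 ≈ 34.3634
R = c/2 ≈ 34.3634/2 ≈ 17.1817

R = 17.18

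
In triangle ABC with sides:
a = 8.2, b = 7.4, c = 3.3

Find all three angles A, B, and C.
Law of cosines for each angle (a² = 67.24, b² = 54.76, c² = 10.89):
cos(A) = (b² + c² − a²)/(2bc) = (54.76 + 10.89 − 67.24)/(2·7.4·3.3) = -1.59/48.84 ≈ -0.0325553  ⇒  A ≈ 91.8656°
cos(B) = (a² + c² − b²)/(2ac) = (67.24 + 10.89 − 54.76)/(2·8.2·3.3) = 23.37/54.12 ≈ 0.431818  ⇒  B ≈ 64.417°
cos(C) = (a² + b² − c²)/(2ab) = (67.24 + 54.76 − 10.89)/(2·8.2·7.4) = 111.11/121.36 ≈ 0.915541  ⇒  C ≈ 23.7174°
Check: A + B + C ≈ 180°

A = 91.87°, B = 64.42°, C = 23.72°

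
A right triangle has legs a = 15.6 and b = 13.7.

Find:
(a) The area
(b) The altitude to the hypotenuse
(a) The legs are perpendicular, so Area = ½·a·b = ½·15.6·13.7 = ½·213.72 = 106.86
(b) Hypotenuse c = √(a² + b²) = √(243.36 + 187.69) = √431.05 ≈ 20.7617
    Area = ½·c·h_c  ⇒  h_c = 2·Area/c = 213.72/20.7617 ≈ 10.2939

Area = 106.86, h_c = 10.29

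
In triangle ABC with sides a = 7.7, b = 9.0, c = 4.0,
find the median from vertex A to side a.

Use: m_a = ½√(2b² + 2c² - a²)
m_a = ½√(2·9.0² + 2·4.0² − 7.7²) = ½√(2·81 + 2·16 − 59.29) = ½√(162 + 32 − 59.29) = ½√134.71
√134.71 ≈ 11.6065, so m_a ≈ 5.80323

m_a = 5.803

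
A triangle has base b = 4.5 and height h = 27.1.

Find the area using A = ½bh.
A = ½·b·h = ½·4.5·27.1 = ½·121.95 = 60.975

Area = 60.975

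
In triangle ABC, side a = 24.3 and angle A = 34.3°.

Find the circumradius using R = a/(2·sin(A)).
R = a/(2·sin(A)) = 24.3/(2·sin(34.3°))
sin(34.3°) ≈ 0.563526
R ≈ 24.3/(2·0.563526) = 24.3/1.12705 ≈ 21.5607

R = 21.56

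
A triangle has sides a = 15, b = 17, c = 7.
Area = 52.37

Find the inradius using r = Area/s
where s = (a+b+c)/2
s = (15 + 17 + 7)/2 = 39/2 = 19.5
r = Area/s = 52.37/19.5 ≈ 2.68564

r = 2.686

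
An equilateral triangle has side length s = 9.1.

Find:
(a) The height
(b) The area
(a) The height splits the triangle into two 30-60-90 halves: h = s·√3/2 = 9.1·1.73205/2 ≈ 15.7617/2 ≈ 7.88083
(b) Area = (√3/4)·s² = (√3/4)·9.1² = (√3/4)·82.81 ≈ 0.433013·82.81 ≈ 35.8578

Height = 7.881, Area = 35.86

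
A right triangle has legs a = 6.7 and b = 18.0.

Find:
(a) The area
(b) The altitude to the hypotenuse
(a) The legs are perpendicular, so Area = ½·a·b = ½·6.7·18.0 = ½·120.6 = 60.3
(b) Hypotenuse c = √(a² + b²) = √(44.89 + 324) = √368.89 ≈ 19.2065
    Area = ½·c·h_c  ⇒  h_c = 2·Area/c = 120.6/19.2065 ≈ 6.27912

Area = 60.3, h_c = 6.279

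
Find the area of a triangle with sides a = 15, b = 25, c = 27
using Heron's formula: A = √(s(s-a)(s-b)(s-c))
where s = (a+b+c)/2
s = (15 + 25 + 27)/2 = 67/2 = 33.5
s − a = 18.5, s − b = 8.5, s − c = 6.5
s(s−a)(s−b)(s−c) = 33.5·18.5·8.5·6.5 = 34241.1875
Area = √34241.1875 ≈ 185.044

s = 33.5, Area = 185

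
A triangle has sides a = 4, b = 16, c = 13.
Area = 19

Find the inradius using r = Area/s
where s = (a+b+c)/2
s = (4 + 16 + 13)/2 = 33/2 = 16.5
r = Area/s = 19/16.5 ≈ 1.15152

r = 1.152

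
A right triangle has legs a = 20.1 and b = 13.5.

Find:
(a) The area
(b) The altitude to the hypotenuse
(a) The legs are perpendicular, so Area = ½·a·b = ½·20.1·13.5 = ½·271.35 = 135.675
(b) Hypotenuse c = √(a² + b²) = √(404.01 + 182.25) = √586.26 ≈ 24.2128
    Area = ½·c·h_c  ⇒  h_c = 2·Area/c = 271.35/24.2128 ≈ 11.2069

Area = 135.675, h_c = 11.21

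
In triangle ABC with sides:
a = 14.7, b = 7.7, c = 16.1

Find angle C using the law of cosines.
c² = a² + b² − 2ab·cos(C)  ⇒  cos(C) = (a² + b² − c²)/(2ab)
cos(C) = (14.7² + 7.7² − 16.1²)/(2·14.7·7.7) = (216.09 + 59.29 − 259.21)/226.38 = 16.17/226.38 ≈ 0.0714286
C = arccos(0.0714286) ≈ 85.904°

C = 85.9°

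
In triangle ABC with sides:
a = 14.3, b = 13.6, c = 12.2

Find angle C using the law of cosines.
c² = a² + b² − 2ab·cos(C)  ⇒  cos(C) = (a² + b² − c²)/(2ab)
cos(C) = (14.3² + 13.6² − 12.2²)/(2·14.3·13.6) = (204.49 + 184.96 − 148.84)/388.96 = 240.61/388.96 ≈ 0.618598
C = arccos(0.618598) ≈ 51.7862°

C = 51.79°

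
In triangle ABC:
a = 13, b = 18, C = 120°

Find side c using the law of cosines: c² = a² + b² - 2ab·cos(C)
c² = 13² + 18² − 2·13·18·cos(120°)
cos(120°) ≈ -0.5
c² ≈ 169 + 324 − 468·(-0.5) ≈ 493 + 234 ≈ 727
c ≈ √727 ≈ 26.9629

c = 26.96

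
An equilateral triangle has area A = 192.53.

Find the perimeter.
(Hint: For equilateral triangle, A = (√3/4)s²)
A = (√3/4)s²  ⇒  s² = 4A/√3 = 4·192.53/√3 = 770.12/1.73205 ≈ 444.629
s ≈ √444.629 ≈ 21.0862
Perimeter = 3s ≈ 3·21.0862 ≈ 63.2587

Perimeter = 63.26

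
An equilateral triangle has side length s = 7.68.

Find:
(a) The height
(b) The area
(a) The height splits the triangle into two 30-60-90 halves: h = s·√3/2 = 7.68·1.73205/2 ≈ 13.3022/2 ≈ 6.65108
(b) Area = (√3/4)·s² = (√3/4)·7.68² = (√3/4)·58.9824 ≈ 0.433013·58.9824 ≈ 25.5401

Height = 6.651, Area = 25.54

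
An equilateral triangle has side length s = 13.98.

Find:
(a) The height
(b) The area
(a) The height splits the triangle into two 30-60-90 halves: h = s·√3/2 = 13.98·1.73205/2 ≈ 24.2141/2 ≈ 12.107
(b) Area = (√3/4)·s² = (√3/4)·13.98² = (√3/4)·195.4404 ≈ 0.433013·195.4404 ≈ 84.6282

Height = 12.11, Area = 84.63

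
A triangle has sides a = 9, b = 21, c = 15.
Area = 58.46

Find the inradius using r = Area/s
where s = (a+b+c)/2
s = (9 + 21 + 15)/2 = 45/2 = 22.5
r = Area/s = 58.46/22.5 ≈ 2.59822

r = 2.598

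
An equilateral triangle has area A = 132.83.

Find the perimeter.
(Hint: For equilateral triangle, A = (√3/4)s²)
A = (√3/4)s²  ⇒  s² = 4A/√3 = 4·132.83/√3 = 531.32/1.73205 ≈ 306.758
s ≈ √306.758 ≈ 17.5145
Perimeter = 3s ≈ 3·17.5145 ≈ 52.5435

Perimeter = 52.54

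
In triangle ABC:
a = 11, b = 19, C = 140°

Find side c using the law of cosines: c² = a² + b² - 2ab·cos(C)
c² = 11² + 19² − 2·11·19·cos(140°)
cos(140°) ≈ -0.766044
c² ≈ 121 + 361 − 418·(-0.766044) ≈ 482 + 320.207 ≈ 802.207
c ≈ √802.207 ≈ 28.3233

c = 28.32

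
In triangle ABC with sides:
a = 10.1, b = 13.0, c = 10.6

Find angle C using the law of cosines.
c² = a² + b² − 2ab·cos(C)  ⇒  cos(C) = (a² + b² − c²)/(2ab)
cos(C) = (10.1² + 13.0² − 10.6²)/(2·10.1·13.0) = (102.01 + 169 − 112.36)/262.6 = 158.65/262.6 ≈ 0.604151
C = arccos(0.604151) ≈ 52.8322°

C = 52.83°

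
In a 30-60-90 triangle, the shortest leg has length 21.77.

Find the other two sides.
In a 30-60-90 triangle the sides are in ratio 1 : √3 : 2 (short leg : long leg : hypotenuse).
Long leg = 21.77·√3 ≈ 21.77·1.73205 ≈ 37.7067
Hypotenuse = 2·21.77 = 43.54

Long leg = 21.77√3 = 37.71, Hypotenuse = 43.54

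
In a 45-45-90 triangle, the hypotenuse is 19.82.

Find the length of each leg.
In a 45-45-90 triangle hypotenuse = leg·√2, so leg = hypotenuse/√2.
Leg = 19.82/√2 ≈ 19.82/1.41421 ≈ 14.0149

Each leg = 14.01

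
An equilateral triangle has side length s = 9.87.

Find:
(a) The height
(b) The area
(a) The height splits the triangle into two 30-60-90 halves: h = s·√3/2 = 9.87·1.73205/2 ≈ 17.0953/2 ≈ 8.54767
(b) Area = (√3/4)·s² = (√3/4)·9.87² = (√3/4)·97.4169 ≈ 0.433013·97.4169 ≈ 42.1828

Height = 8.548, Area = 42.18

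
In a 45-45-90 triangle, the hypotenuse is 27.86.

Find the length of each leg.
In a 45-45-90 triangle hypotenuse = leg·√2, so leg = hypotenuse/√2.
Leg = 27.86/√2 ≈ 27.86/1.41421 ≈ 19.7

Each leg = 19.7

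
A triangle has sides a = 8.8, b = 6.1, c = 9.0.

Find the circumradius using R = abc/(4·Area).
First find the area with Heron's formula.
s = (8.8 + 6.1 + 9.0)/2 = 11.95
Area = √(s(s−a)(s−b)(s−c)) = √(11.95·3.15·5.85·2.95) ≈ √649.615 ≈ 25.4876
abc = 8.8·6.1·9.0 = 483.12
R = abc/(4·Area) ≈ 483.12/(4·25.4876) = 483.12/101.95 ≈ 4.73878

R = 4.739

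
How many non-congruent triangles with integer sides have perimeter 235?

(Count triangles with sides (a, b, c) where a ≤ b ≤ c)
Let a ≤ b ≤ c with a + b + c = 235. The only binding inequality is a + b > c, i.e. 235 − c > c, so c < 235/2; and c ≥ 235/3 since c is the largest side.
So 79 ≤ c ≤ 117. For each c, b runs from ⌈(235 − c)/2⌉ up to c (then a = 235 − b − c satisfies 1 ≤ a ≤ b automatically), giving c − ⌈(235 − c)/2⌉ + 1 choices.
Summing over c: 2 + 3 + 5 + 6 + … + 57 + 59  (39 terms, c = 79, …, 117) = 1180
Check (closed form: nearest integer to p²/48 for even p, (p+3)²/48 for odd p): (235+3)²/48 = 238²/48 = 56644/48 ≈ 1180.08 → 1180

1180 triangles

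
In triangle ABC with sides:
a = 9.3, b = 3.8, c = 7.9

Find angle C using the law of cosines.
c² = a² + b² − 2ab·cos(C)  ⇒  cos(C) = (a² + b² − c²)/(2ab)
cos(C) = (9.3² + 3.8² − 7.9²)/(2·9.3·3.8) = (86.49 + 14.44 − 62.41)/70.68 = 38.52/70.68 ≈ 0.544992
C = arccos(0.544992) ≈ 56.9759°

C = 56.98°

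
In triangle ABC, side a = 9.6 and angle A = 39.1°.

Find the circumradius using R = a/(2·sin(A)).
R = a/(2·sin(A)) = 9.6/(2·sin(39.1°))
sin(39.1°) ≈ 0.630676
R ≈ 9.6/(2·0.630676) = 9.6/1.26135 ≈ 7.61088

R = 7.611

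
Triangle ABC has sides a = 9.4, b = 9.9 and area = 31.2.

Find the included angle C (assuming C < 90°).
Area = ½·a·b·sin(C)  ⇒  sin(C) = 2·Area/(a·b) = 2·31.2/(9.4·9.9) = 62.4/93.06 ≈ 0.670535
C = arcsin(0.670535) ≈ 42.1084° (taking the acute solution since C < 90°)

C = 42.11°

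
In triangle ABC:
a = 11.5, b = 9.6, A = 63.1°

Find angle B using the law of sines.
a/sin(A) = b/sin(B)  ⇒  sin(B) = b·sin(A)/a = 9.6·sin(63.1°)/11.5
sin(63.1°) ≈ 0.891798
sin(B) ≈ 9.6·0.891798/11.5 ≈ 8.56126/11.5 ≈ 0.744457
B = arcsin(0.744457) ≈ 48.1125°
(Since b ≤ a we need B ≤ A, so the obtuse alternative 180° − 48.1125° ≈ 131.888° is rejected.)

B = 48.11°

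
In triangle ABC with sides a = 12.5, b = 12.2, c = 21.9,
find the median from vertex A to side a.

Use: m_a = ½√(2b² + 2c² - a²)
m_a = ½√(2·12.2² + 2·21.9² − 12.5²) = ½√(2·148.84 + 2·479.61 − 156.25) = ½√(297.68 + 959.22 − 156.25) = ½√1100.65
√1100.65 ≈ 33.176, so m_a ≈ 16.588

m_a = 16.59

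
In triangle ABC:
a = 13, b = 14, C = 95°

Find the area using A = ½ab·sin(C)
A = ½·a·b·sin(C) = ½·13·14·sin(95°)
sin(95°) ≈ 0.996195
A ≈ ½·182·0.996195 = 91·0.996195 ≈ 90.6537

Area = 90.65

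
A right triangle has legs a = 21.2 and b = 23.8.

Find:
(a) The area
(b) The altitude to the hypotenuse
(a) The legs are perpendicular, so Area = ½·a·b = ½·21.2·23.8 = ½·504.56 = 252.28
(b) Hypotenuse c = √(a² + b²) = √(449.44 + 566.44) = √1015.88 ≈ 31.8729
    Area = ½·c·h_c  ⇒  h_c = 2·Area/c = 504.56/31.8729 ≈ 15.8304

Area = 252.28, h_c = 15.83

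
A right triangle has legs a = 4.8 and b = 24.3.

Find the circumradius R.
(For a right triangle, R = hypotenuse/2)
Hypotenuse c = √(a² + b²) = √(23.04 + 590.49) = √613.53 ≈ 24.7695
R = c/2 ≈ 24.7695/2 ≈ 12.3848

R = 12.38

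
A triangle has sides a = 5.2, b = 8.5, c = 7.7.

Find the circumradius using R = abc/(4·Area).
First find the area with Heron's formula.
s = (5.2 + 8.5 + 7.7)/2 = 10.7
Area = √(s(s−a)(s−b)(s−c)) = √(10.7·5.5·2.2·3) ≈ √388.41 ≈ 19.7081
abc = 5.2·8.5·7.7 = 340.34
R = abc/(4·Area) ≈ 340.34/(4·19.7081) = 340.34/78.8325 ≈ 4.31726

R = 4.317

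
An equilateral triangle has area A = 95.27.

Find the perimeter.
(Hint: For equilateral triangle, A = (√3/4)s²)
A = (√3/4)s²  ⇒  s² = 4A/√3 = 4·95.27/√3 = 381.08/1.73205 ≈ 220.017
s ≈ √220.017 ≈ 14.833
Perimeter = 3s ≈ 3·14.833 ≈ 44.4989

Perimeter = 44.5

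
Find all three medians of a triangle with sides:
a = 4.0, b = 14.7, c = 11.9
Median formula: m_a = ½√(2b² + 2c² − a²) (and cyclically). a² = 16, b² = 216.09, c² = 141.61.
m_a = ½√(2·216.09 + 2·141.61 − 16) = ½√699.4 ≈ ½·26.4462 ≈ 13.2231
m_b = ½√(2·16 + 2·141.61 − 216.09) = ½√99.13 ≈ ½·9.9564 ≈ 4.9782
m_c = ½√(2·16 + 2·216.09 − 141.61) = ½√322.57 ≈ ½·17.9602 ≈ 8.98012

m_a = 13.22, m_b = 4.978, m_c = 8.98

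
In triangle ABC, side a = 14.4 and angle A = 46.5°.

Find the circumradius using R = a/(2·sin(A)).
R = a/(2·sin(A)) = 14.4/(2·sin(46.5°))
sin(46.5°) ≈ 0.725374
R ≈ 14.4/(2·0.725374) = 14.4/1.45075 ≈ 9.92591

R = 9.926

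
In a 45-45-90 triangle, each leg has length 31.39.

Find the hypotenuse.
In a 45-45-90 triangle the sides are in ratio 1 : 1 : √2, so hypotenuse = leg·√2.
Hypotenuse = 31.39·√2 ≈ 31.39·1.41421 ≈ 44.3922

Hypotenuse = 31.39√2 = 44.39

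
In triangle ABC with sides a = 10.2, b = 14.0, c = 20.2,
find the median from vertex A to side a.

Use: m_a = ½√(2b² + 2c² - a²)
m_a = ½√(2·14.0² + 2·20.2² − 10.2²) = ½√(2·196 + 2·408.04 − 104.04) = ½√(392 + 816.08 − 104.04) = ½√1104.04
√1104.04 ≈ 33.2271, so m_a ≈ 16.6135

m_a = 16.61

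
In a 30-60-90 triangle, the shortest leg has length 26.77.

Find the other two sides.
In a 30-60-90 triangle the sides are in ratio 1 : √3 : 2 (short leg : long leg : hypotenuse).
Long leg = 26.77·√3 ≈ 26.77·1.73205 ≈ 46.367
Hypotenuse = 2·26.77 = 53.54

Long leg = 26.77√3 = 46.37, Hypotenuse = 53.54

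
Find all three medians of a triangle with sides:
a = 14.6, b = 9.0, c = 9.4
Median formula: m_a = ½√(2b² + 2c² − a²) (and cyclically). a² = 213.16, b² = 81, c² = 88.36.
m_a = ½√(2·81 + 2·88.36 − 213.16) = ½√125.56 ≈ ½·11.2054 ≈ 5.60268
m_b = ½√(2·213.16 + 2·88.36 − 81) = ½√522.04 ≈ ½·22.8482 ≈ 11.4241
m_c = ½√(2·213.16 + 2·81 − 88.36) = ½√499.96 ≈ ½·22.3598 ≈ 11.1799

m_a = 5.603, m_b = 11.42, m_c = 11.18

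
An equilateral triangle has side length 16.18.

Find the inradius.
r = Area/s with s the semi-perimeter.
Area = (√3/4)·16.18² = (√3/4)·261.7924 ≈ 0.433013·261.7924 ≈ 113.359
s = 3·16.18/2 = 24.27
r ≈ 113.359/24.27 ≈ 4.67076
(Equivalently r = side/(2√3) = 16.18/3.4641 ≈ 4.67076.)

r = 4.671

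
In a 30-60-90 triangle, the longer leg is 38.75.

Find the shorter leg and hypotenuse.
In a 30-60-90 triangle the sides are in ratio 1 : √3 : 2, so short leg = long leg/√3 and hypotenuse = 2·(short leg).
Short leg = 38.75/√3 ≈ 38.75/1.73205 ≈ 22.3723
Hypotenuse = 2·22.3723 ≈ 44.7446

Short leg = 22.37, Hypotenuse = 44.74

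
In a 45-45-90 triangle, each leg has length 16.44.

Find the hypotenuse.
In a 45-45-90 triangle the sides are in ratio 1 : 1 : √2, so hypotenuse = leg·√2.
Hypotenuse = 16.44·√2 ≈ 16.44·1.41421 ≈ 23.2497

Hypotenuse = 16.44√2 = 23.25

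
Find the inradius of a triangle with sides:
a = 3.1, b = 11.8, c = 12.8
r = Area/s where s is the semi-perimeter.
s = (3.1 + 11.8 + 12.8)/2 = 27.7/2 = 13.85
Area = √(s(s−a)(s−b)(s−c)) = √(13.85·10.75·2.05·1.05) ≈ √320.48 ≈ 17.902
r ≈ 17.902/13.85 ≈ 1.29256

r = 1.293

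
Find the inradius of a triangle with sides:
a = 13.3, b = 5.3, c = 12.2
r = Area/s where s is the semi-perimeter.
s = (13.3 + 5.3 + 12.2)/2 = 30.8/2 = 15.4
Area = √(s(s−a)(s−b)(s−c)) = √(15.4·2.1·10.1·3.2) ≈ √1045.23 ≈ 32.33
r ≈ 32.33/15.4 ≈ 2.09935

r = 2.099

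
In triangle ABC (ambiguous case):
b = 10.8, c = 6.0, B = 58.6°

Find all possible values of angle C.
b/sin(B) = c/sin(C)  ⇒  sin(C) = c·sin(B)/b = 6.0·sin(58.6°)/10.8
sin(58.6°) ≈ 0.853551
sin(C) ≈ 6.0·0.853551/10.8 ≈ 5.1213/10.8 ≈ 0.474195
Candidate 1: C₁ = arcsin(0.474195) ≈ 28.3069°  →  A = 180° − 58.6° − 28.3069° ≈ 93.0931° > 0, valid
Candidate 2: C₂ = 180° − C₁ ≈ 151.693°  →  A = 180° − 58.6° − 151.693° ≈ -30.2931° ≤ 0, not a valid triangle

C = 28.31° (one solution)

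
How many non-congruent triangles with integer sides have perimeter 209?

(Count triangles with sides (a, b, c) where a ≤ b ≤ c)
Let a ≤ b ≤ c with a + b + c = 209. The only binding inequality is a + b > c, i.e. 209 − c > c, so c < 209/2; and c ≥ 209/3 since c is the largest side.
So 70 ≤ c ≤ 104. For each c, b runs from ⌈(209 − c)/2⌉ up to c (then a = 209 − b − c satisfies 1 ≤ a ≤ b automatically), giving c − ⌈(209 − c)/2⌉ + 1 choices.
Summing over c: 1 + 3 + 4 + 6 + … + 51 + 52  (35 terms, c = 70, …, 104) = 936
Check (closed form: nearest integer to p²/48 for even p, (p+3)²/48 for odd p): (209+3)²/48 = 212²/48 = 44944/48 ≈ 936.33 → 936

936 triangles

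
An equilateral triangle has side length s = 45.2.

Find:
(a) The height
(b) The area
(a) The height splits the triangle into two 30-60-90 halves: h = s·√3/2 = 45.2·1.73205/2 ≈ 78.2887/2 ≈ 39.1443
(b) Area = (√3/4)·s² = (√3/4)·45.2² = (√3/4)·2043.04 ≈ 0.433013·2043.04 ≈ 884.662

Height = 39.14, Area = 884.7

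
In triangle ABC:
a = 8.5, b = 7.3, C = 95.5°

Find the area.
Two sides and the included angle (SAS): A = ½·a·b·sin(C) = ½·8.5·7.3·sin(95.5°)
sin(95.5°) ≈ 0.995396
A ≈ ½·62.05·0.995396 = 31.025·0.995396 ≈ 30.8822

Area = 30.88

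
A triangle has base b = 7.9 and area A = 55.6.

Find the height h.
A = ½·b·h  ⇒  h = 2A/b = 2·55.6/7.9 = 111.2/7.9 ≈ 14.0759

h = 14.08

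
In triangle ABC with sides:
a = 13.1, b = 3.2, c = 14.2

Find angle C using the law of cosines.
c² = a² + b² − 2ab·cos(C)  ⇒  cos(C) = (a² + b² − c²)/(2ab)
cos(C) = (13.1² + 3.2² − 14.2²)/(2·13.1·3.2) = (171.61 + 10.24 − 201.64)/83.84 = -19.79/83.84 ≈ -0.236045
C = arccos(-0.236045) ≈ 103.653°

C = 103.7°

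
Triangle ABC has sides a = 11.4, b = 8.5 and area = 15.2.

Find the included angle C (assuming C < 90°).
Area = ½·a·b·sin(C)  ⇒  sin(C) = 2·Area/(a·b) = 2·15.2/(11.4·8.5) = 30.4/96.9 ≈ 0.313725
C = arcsin(0.313725) ≈ 18.2839° (taking the acute solution since C < 90°)

C = 18.28°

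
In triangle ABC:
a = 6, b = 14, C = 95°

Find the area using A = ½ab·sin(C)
A = ½·a·b·sin(C) = ½·6·14·sin(95°)
sin(95°) ≈ 0.996195
A ≈ ½·84·0.996195 = 42·0.996195 ≈ 41.8402

Area = 41.84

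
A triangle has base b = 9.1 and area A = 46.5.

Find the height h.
A = ½·b·h  ⇒  h = 2A/b = 2·46.5/9.1 = 93/9.1 ≈ 10.2198

h = 10.22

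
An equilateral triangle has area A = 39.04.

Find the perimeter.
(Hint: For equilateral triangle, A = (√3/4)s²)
A = (√3/4)s²  ⇒  s² = 4A/√3 = 4·39.04/√3 = 156.16/1.73205 ≈ 90.159
s ≈ √90.159 ≈ 9.49521
Perimeter = 3s ≈ 3·9.49521 ≈ 28.4856

Perimeter = 28.49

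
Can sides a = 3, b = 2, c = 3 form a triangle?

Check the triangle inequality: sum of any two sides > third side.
a + b vs c: 3 + 2 = 5 > 3  ✓
a + c vs b: 3 + 3 = 6 > 2  ✓
b + c vs a: 2 + 3 = 5 > 3  ✓

Yes, triangle inequality satisfied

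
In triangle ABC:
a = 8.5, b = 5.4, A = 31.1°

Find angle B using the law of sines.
a/sin(A) = b/sin(B)  ⇒  sin(B) = b·sin(A)/a = 5.4·sin(31.1°)/8.5
sin(31.1°) ≈ 0.516533
sin(B) ≈ 5.4·0.516533/8.5 ≈ 2.78928/8.5 ≈ 0.328151
B = arcsin(0.328151) ≈ 19.1566°
(Since b ≤ a we need B ≤ A, so the obtuse alternative 180° − 19.1566° ≈ 160.843° is rejected.)

B = 19.16°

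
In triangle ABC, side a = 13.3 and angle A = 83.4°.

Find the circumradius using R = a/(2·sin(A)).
R = a/(2·sin(A)) = 13.3/(2·sin(83.4°))
sin(83.4°) ≈ 0.993373
R ≈ 13.3/(2·0.993373) = 13.3/1.98675 ≈ 6.69437

R = 6.694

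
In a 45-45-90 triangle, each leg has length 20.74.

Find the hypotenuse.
In a 45-45-90 triangle the sides are in ratio 1 : 1 : √2, so hypotenuse = leg·√2.
Hypotenuse = 20.74·√2 ≈ 20.74·1.41421 ≈ 29.3308

Hypotenuse = 20.74√2 = 29.33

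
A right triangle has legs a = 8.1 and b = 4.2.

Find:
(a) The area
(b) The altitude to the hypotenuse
(a) The legs are perpendicular, so Area = ½·a·b = ½·8.1·4.2 = ½·34.02 = 17.01
(b) Hypotenuse c = √(a² + b²) = √(65.61 + 17.64) = √83.25 ≈ 9.12414
    Area = ½·c·h_c  ⇒  h_c = 2·Area/c = 34.02/9.12414 ≈ 3.72857

Area = 17.01, h_c = 3.729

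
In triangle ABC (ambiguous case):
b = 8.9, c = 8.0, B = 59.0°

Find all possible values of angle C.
b/sin(B) = c/sin(C)  ⇒  sin(C) = c·sin(B)/b = 8.0·sin(59.0°)/8.9
sin(59.0°) ≈ 0.857167
sin(C) ≈ 8.0·0.857167/8.9 ≈ 6.85734/8.9 ≈ 0.770487
Candidate 1: C₁ = arcsin(0.770487) ≈ 50.3977°  →  A = 180° − 59.0° − 50.3977° ≈ 70.6023° > 0, valid
Candidate 2: C₂ = 180° − C₁ ≈ 129.602°  →  A = 180° − 59.0° − 129.602° ≈ -8.6023° ≤ 0, not a valid triangle

C = 50.4° (one solution)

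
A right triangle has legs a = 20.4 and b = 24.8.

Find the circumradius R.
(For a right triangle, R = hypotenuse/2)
Hypotenuse c = √(a² + b²) = √(416.16 + 615.04) = √1031.2 ≈ 32.1123
R = c/2 ≈ 32.1123/2 ≈ 16.0562

R = 16.06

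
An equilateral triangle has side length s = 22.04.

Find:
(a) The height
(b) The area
(a) The height splits the triangle into two 30-60-90 halves: h = s·√3/2 = 22.04·1.73205/2 ≈ 38.1744/2 ≈ 19.0872
(b) Area = (√3/4)·s² = (√3/4)·22.04² = (√3/4)·485.7616 ≈ 0.433013·485.7616 ≈ 210.341

Height = 19.09, Area = 210.3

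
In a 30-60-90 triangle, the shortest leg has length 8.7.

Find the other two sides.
In a 30-60-90 triangle the sides are in ratio 1 : √3 : 2 (short leg : long leg : hypotenuse).
Long leg = 8.7·√3 ≈ 8.7·1.73205 ≈ 15.0688
Hypotenuse = 2·8.7 = 17.4

Long leg = 8.7√3 = 15.07, Hypotenuse = 17.4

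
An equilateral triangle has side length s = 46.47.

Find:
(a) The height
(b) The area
(a) The height splits the triangle into two 30-60-90 halves: h = s·√3/2 = 46.47·1.73205/2 ≈ 80.4884/2 ≈ 40.2442
(b) Area = (√3/4)·s² = (√3/4)·46.47² = (√3/4)·2159.4609 ≈ 0.433013·2159.4609 ≈ 935.074

Height = 40.24, Area = 935.1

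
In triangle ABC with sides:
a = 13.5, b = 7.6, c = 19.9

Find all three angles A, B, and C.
Law of cosines for each angle (a² = 182.25, b² = 57.76, c² = 396.01):
cos(A) = (b² + c² − a²)/(2bc) = (57.76 + 396.01 − 182.25)/(2·7.6·19.9) = 271.52/302.48 ≈ 0.897646  ⇒  A ≈ 26.1496°
cos(B) = (a² + c² − b²)/(2ac) = (182.25 + 396.01 − 57.76)/(2·13.5·19.9) = 520.5/537.3 ≈ 0.968733  ⇒  B ≈ 14.3655°
cos(C) = (a² + b² − c²)/(2ab) = (182.25 + 57.76 − 396.01)/(2·13.5·7.6) = -156/205.2 ≈ -0.760234  ⇒  C ≈ 139.485°
Check: A + B + C ≈ 180°

A = 26.15°, B = 14.37°, C = 139.5°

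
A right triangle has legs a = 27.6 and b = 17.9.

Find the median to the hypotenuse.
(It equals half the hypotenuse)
Hypotenuse c = √(a² + b²) = √(761.76 + 320.41) = √1082.17 ≈ 32.8964
Median to hypotenuse = c/2 ≈ 32.8964/2 ≈ 16.4482

Median = 16.45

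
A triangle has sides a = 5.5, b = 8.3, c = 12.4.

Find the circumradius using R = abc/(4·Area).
First find the area with Heron's formula.
s = (5.5 + 8.3 + 12.4)/2 = 13.1
Area = √(s(s−a)(s−b)(s−c)) = √(13.1·7.6·4.8·0.7) ≈ √334.522 ≈ 18.2899
abc = 5.5·8.3·12.4 = 566.06
R = abc/(4·Area) ≈ 566.06/(4·18.2899) = 566.06/73.1597 ≈ 7.73732

R = 7.737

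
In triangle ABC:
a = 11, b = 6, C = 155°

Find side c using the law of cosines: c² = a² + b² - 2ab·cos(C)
c² = 11² + 6² − 2·11·6·cos(155°)
cos(155°) ≈ -0.906308
c² ≈ 121 + 36 − 132·(-0.906308) ≈ 157 + 119.633 ≈ 276.633
c ≈ √276.633 ≈ 16.6323

c = 16.63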